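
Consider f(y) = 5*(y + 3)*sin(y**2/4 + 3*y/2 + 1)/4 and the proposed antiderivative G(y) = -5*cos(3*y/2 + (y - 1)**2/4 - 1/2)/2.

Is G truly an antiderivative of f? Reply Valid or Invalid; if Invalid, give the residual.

Invalid: d/dy[G] - f = 5*y*sin(y**2/4 + y - 1/4)/4 - 5*y*sin(y**2/4 + 3*y/2 + 1)/4 + 5*sin(y**2/4 + y - 1/4)/2 - 15*sin(y**2/4 + 3*y/2 + 1)/4, which is not 0.

d/dy[G] = 5*y*sin(y**2/4 + y - 1/4)/4 + 5*sin(y**2/4 + y - 1/4)/2
d/dy[G] - f(y) = 5*y*sin(y**2/4 + y - 1/4)/4 - 5*y*sin(y**2/4 + 3*y/2 + 1)/4 + 5*sin(y**2/4 + y - 1/4)/2 - 15*sin(y**2/4 + 3*y/2 + 1)/4 != 0.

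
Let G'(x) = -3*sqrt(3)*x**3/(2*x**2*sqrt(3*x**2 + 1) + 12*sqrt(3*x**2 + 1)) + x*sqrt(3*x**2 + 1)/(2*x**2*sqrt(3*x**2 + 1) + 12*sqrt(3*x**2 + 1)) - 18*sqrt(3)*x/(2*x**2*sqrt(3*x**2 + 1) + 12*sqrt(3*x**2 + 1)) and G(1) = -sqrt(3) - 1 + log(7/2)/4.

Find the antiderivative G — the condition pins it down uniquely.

Integrate term by term and add the pieces.
A general antiderivative is -3*sqrt(x**2 + 1/3)/2 + log(x**2/2 + 3)/4 + C.
The condition gives C = -sqrt(3) - 1 + log(7/2)/4 - (-sqrt(3) + log(7/2)/4) = -1.
So G(x) = -3*sqrt(x**2 + 1/3)/2 + log(x**2/2 + 3)/4 - 1.
Check: d/dx[-3*sqrt(x**2 + 1/3)/2 + log(x**2/2 + 3)/4 - 1] = (-3*sqrt(3)*x**3 + x*sqrt(3*x**2 + 1) - 18*sqrt(3)*x)/(2*x**2*sqrt(3*x**2 + 1) + 12*sqrt(3*x**2 + 1)), which equals G'(x).

G(x) = -3*sqrt(x**2 + 1/3)/2 + log(x**2/2 + 3)/4 - 1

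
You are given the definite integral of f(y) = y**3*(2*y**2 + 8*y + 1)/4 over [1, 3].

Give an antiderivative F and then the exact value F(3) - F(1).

Recover f(y) by differentiating a candidate F(y); any mismatch rules it out.
F(y) = y**4*(20*y**2 + 96*y + 15)/240 is an antiderivative of f.
Check: d/dy[y**4*(20*y**2 + 96*y + 15)/240] = y**5/2 + 2*y**4 + y**3/4, which equals f(y).
F(3) = 13041/80; F(1) = 131/240.
Integral = F(3) - F(1) = 2437/15.

Antiderivative: F(y) = y**4*(20*y**2 + 96*y + 15)/240; value = 2437/15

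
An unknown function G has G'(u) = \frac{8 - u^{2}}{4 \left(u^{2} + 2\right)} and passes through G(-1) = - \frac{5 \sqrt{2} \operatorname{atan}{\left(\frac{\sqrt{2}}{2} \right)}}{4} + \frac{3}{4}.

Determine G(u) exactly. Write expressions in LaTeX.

Recover the given G'(u) by differentiating a candidate G(u); any mismatch rules it out.
A general antiderivative is - \frac{u}{4} + \frac{5 \sqrt{2} \operatorname{atan}{\left(\frac{\sqrt{2} u}{2} \right)}}{4} + C.
The condition gives C = - \frac{5 \sqrt{2} \operatorname{atan}{\left(\frac{\sqrt{2}}{2} \right)}}{4} + \frac{3}{4} - (- \frac{5 \sqrt{2} \operatorname{atan}{\left(\frac{\sqrt{2}}{2} \right)}}{4} + \frac{1}{4}) = \frac{1}{2}.
So G(u) = - \frac{u - 5 \sqrt{2} \operatorname{atan}{\left(\frac{\sqrt{2} u}{2} \right)} - 2}{4}.
Check: d/du[- \frac{u - 5 \sqrt{2} \operatorname{atan}{\left(\frac{\sqrt{2} u}{2} \right)} - 2}{4}] = \frac{8 - u^{2}}{4 u^{2} + 8}, which equals G'(u).

G(u) = - \frac{u - 5 \sqrt{2} \operatorname{atan}{\left(\frac{\sqrt{2} u}{2} \right)} - 2}{4}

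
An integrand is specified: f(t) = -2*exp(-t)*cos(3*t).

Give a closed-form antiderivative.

An antiderivative is F(t) = -3*exp(-t)*sin(3*t)/5 + exp(-t)*cos(3*t)/5.

Recover f(t) by differentiating a candidate F(t); any mismatch rules it out.
Check: d/dt[-3*exp(-t)*sin(3*t)/5 + exp(-t)*cos(3*t)/5] = -2*exp(-t)*cos(3*t) = f(t).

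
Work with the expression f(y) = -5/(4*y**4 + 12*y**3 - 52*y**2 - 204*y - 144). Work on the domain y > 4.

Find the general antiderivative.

F(y) = -log(y - 4)/196 + log(y + 1)/16 - 45*log(y + 3)/784 + 5/(56*y + 168) + C

The denominator factors as 4*(y - 4)*(y + 1)*(y + 3)**2; partial fractions split f into directly integrable pieces: -45/(784*(y + 3)) - 5/(56*(y + 3)**2) + 1/(16*(y + 1)) - 1/(196*(y - 4)).
Check: d/dy[-log(y - 4)/196 + log(y + 1)/16 - 45*log(y + 3)/784 + 5/(56*y + 168)] = -5/(4*y**4 + 12*y**3 - 52*y**2 - 204*y - 144) = f(y).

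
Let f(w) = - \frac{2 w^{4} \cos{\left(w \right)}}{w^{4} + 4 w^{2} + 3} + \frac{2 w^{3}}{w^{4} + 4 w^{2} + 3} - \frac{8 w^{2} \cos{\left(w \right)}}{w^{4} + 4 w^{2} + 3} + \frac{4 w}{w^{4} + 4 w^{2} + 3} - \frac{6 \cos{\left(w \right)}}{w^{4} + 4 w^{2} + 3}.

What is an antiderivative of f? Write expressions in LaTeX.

An antiderivative is F(w) = \frac{\log{\left(w^{4} + 4 w^{2} + 3 \right)}}{2} - 2 \sin{\left(w \right)}.

Integrate term by term and add the pieces.
Check: d/dw[\frac{\log{\left(w^{4} + 4 w^{2} + 3 \right)}}{2} - 2 \sin{\left(w \right)}] = \frac{- 2 w^{4} \cos{\left(w \right)} + 2 w^{3} - 8 w^{2} \cos{\left(w \right)} + 4 w - 6 \cos{\left(w \right)}}{w^{4} + 4 w^{2} + 3}, which equals f(w).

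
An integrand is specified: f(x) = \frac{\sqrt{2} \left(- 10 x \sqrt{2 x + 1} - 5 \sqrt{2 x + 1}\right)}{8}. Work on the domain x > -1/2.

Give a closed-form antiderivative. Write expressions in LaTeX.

An antiderivative is F(x) = - \frac{\sqrt{2} \left(2 x + 1\right)^{\frac{5}{2}}}{8}.

For F(x) to be correct the identity F'(x) - f(x) = 0 must hold.
Check: d/dx[- \frac{\sqrt{2} \left(2 x + 1\right)^{\frac{5}{2}}}{8}] = - \frac{5 \sqrt{2} x \sqrt{2 x + 1}}{4} - \frac{5 \sqrt{2} \sqrt{2 x + 1}}{8}, which equals f(x).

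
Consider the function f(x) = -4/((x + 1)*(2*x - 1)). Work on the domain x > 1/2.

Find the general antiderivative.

The denominator factors as (x + 1)*(2*x - 1); partial fractions split f into directly integrable pieces: -8/(3*(2*x - 1)) + 4/(3*(x + 1)).
Check: d/dx[-4*log(x - 1/2)/3 + 4*log(x + 1)/3] = -4/(2*x**2 + x - 1), which equals f(x).

F(x) = -4*log(x - 1/2)/3 + 4*log(x + 1)/3 + C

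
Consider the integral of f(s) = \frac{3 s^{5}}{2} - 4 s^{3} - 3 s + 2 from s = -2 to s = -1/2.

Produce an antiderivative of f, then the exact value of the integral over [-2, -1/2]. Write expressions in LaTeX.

Antiderivative: F(s) = \frac{s^{6}}{4} - s^{4} - \frac{3 s^{2}}{2} + 2 s; value = \frac{2193}{256}

Integrate term by term and add the pieces.
F(s) = \frac{s^{6}}{4} - s^{4} - \frac{3 s^{2}}{2} + 2 s is an antiderivative of f.
Check: d/ds[\frac{s^{6}}{4} - s^{4} - \frac{3 s^{2}}{2} + 2 s] = \frac{3 s^{5}}{2} - 4 s^{3} - 3 s + 2 = f(s).
F(-1/2) = - \frac{367}{256}; F(-2) = -10.
Integral = F(-1/2) - F(-2) = \frac{2193}{256}.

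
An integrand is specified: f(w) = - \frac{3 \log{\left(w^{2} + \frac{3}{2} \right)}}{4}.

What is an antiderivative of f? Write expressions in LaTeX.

An antiderivative is F(w) = - \frac{3 w \log{\left(w^{2} + \frac{3}{2} \right)}}{4} + \frac{3 w}{2} - \frac{3 \sqrt{6} \operatorname{atan}{\left(\frac{\sqrt{6} w}{3} \right)}}{4}.

An antiderivative F(w) passes only if d/dw[F] lands on f(w) exactly.
Check: d/dw[- \frac{3 w \log{\left(w^{2} + \frac{3}{2} \right)}}{4} + \frac{3 w}{2} - \frac{3 \sqrt{6} \operatorname{atan}{\left(\frac{\sqrt{6} w}{3} \right)}}{4}] = - \frac{3 \log{\left(w^{2} + \frac{3}{2} \right)}}{4} = f(w).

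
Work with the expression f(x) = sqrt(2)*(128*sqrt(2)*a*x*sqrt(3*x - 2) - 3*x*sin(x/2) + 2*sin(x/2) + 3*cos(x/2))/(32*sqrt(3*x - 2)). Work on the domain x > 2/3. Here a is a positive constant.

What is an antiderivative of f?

An antiderivative is F(x) = sqrt(2)*(32*sqrt(2)*a*x**2 + sqrt(3*x - 2)*cos(x/2))/16.

Since d/dx undoes antidifferentiation here, F'(x) = f(x) is required of F(x).
Check: d/dx[sqrt(2)*(32*sqrt(2)*a*x**2 + sqrt(3*x - 2)*cos(x/2))/16] = (256*a*x*sqrt(3*x - 2) - 3*sqrt(2)*x*sin(x/2) + 2*sqrt(2)*sin(x/2) + 3*sqrt(2)*cos(x/2))/(32*sqrt(3*x - 2)), which equals f(x).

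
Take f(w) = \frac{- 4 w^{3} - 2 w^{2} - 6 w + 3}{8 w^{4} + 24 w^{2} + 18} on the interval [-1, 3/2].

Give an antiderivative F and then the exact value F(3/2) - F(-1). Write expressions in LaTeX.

Antiderivative: F(w) = - \frac{2 w^{2} \log{\left(w^{2} + \frac{3}{2} \right)} - 2 w + 3 \log{\left(w^{2} + \frac{3}{2} \right)}}{4 \left(2 w^{2} + 3\right)}; value = - \frac{\log{\left(\frac{15}{4} \right)}}{4} + \frac{1}{5} + \frac{\log{\left(\frac{5}{2} \right)}}{4}

Differentiate the proposed F(w) back; it has to land on f(w) exactly.
F(w) = - \frac{2 w^{2} \log{\left(w^{2} + \frac{3}{2} \right)} - 2 w + 3 \log{\left(w^{2} + \frac{3}{2} \right)}}{4 \left(2 w^{2} + 3\right)} is an antiderivative of f.
Check: d/dw[- \frac{2 w^{2} \log{\left(w^{2} + \frac{3}{2} \right)} - 2 w + 3 \log{\left(w^{2} + \frac{3}{2} \right)}}{4 \left(2 w^{2} + 3\right)}] = \frac{- 4 w^{3} - 2 w^{2} - 6 w + 3}{8 w^{4} + 24 w^{2} + 18} = f(w).
F(3/2) = \frac{1}{10} - \frac{\log{\left(\frac{15}{4} \right)}}{4}; F(-1) = - \frac{\log{\left(\frac{5}{2} \right)}}{4} - \frac{1}{10}.
Integral = F(3/2) - F(-1) = - \frac{\log{\left(\frac{15}{4} \right)}}{4} + \frac{1}{5} + \frac{\log{\left(\frac{5}{2} \right)}}{4}.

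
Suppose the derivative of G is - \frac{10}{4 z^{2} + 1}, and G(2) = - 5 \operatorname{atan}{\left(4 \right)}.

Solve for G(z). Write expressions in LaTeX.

G(z) = - 5 \operatorname{atan}{\left(2 z \right)}

Any candidate G(z) must reproduce the stated G'(z) exactly.
A general antiderivative is - 5 \operatorname{atan}{\left(2 z \right)} + C.
The condition gives C = - 5 \operatorname{atan}{\left(4 \right)} - (- 5 \operatorname{atan}{\left(4 \right)}) = 0.
So G(z) = - 5 \operatorname{atan}{\left(2 z \right)}.
Check: d/dz[- 5 \operatorname{atan}{\left(2 z \right)}] = - \frac{10}{4 z^{2} + 1} = G'(z).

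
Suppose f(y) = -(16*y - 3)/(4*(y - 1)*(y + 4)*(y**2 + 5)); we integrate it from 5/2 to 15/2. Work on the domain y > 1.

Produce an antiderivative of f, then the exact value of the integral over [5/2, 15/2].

Antiderivative: F(y) = -13*log(y - 1)/120 - 67*log(y + 4)/420 + 15*log(y**2 + 5)/112 - 89*sqrt(5)*atan(sqrt(5)*y/5)/840; value = -67*log(23/2)/420 - 15*log(45/4)/112 - 89*sqrt(5)*atan(3*sqrt(5)/2)/840 + 13*log(3/2)/120 + 43*log(13/2)/840 + 89*sqrt(5)*atan(sqrt(5)/2)/840 + 15*log(245/4)/112

Factor the denominator (4*(y - 1)*(y + 4)*(y**2 + 5)) and decompose: f = (45*y - 89)/(168*(y**2 + 5)) - 67/(420*(y + 4)) - 13/(120*(y - 1)); each piece integrates to a log, atan, or power term.
F(y) = -13*log(y - 1)/120 - 67*log(y + 4)/420 + 15*log(y**2 + 5)/112 - 89*sqrt(5)*atan(sqrt(5)*y/5)/840 is an antiderivative of f.
Check: d/dy[-13*log(y - 1)/120 - 67*log(y + 4)/420 + 15*log(y**2 + 5)/112 - 89*sqrt(5)*atan(sqrt(5)*y/5)/840] = (3 - 16*y)/(4*y**4 + 12*y**3 + 4*y**2 + 60*y - 80), which equals f(y).
F(15/2) = -67*log(23/2)/420 - 89*sqrt(5)*atan(3*sqrt(5)/2)/840 - 13*log(13/2)/120 + 15*log(245/4)/112; F(5/2) = -67*log(13/2)/420 - 89*sqrt(5)*atan(sqrt(5)/2)/840 - 13*log(3/2)/120 + 15*log(45/4)/112.
Integral = F(15/2) - F(5/2) = -67*log(23/2)/420 - 15*log(45/4)/112 - 89*sqrt(5)*atan(3*sqrt(5)/2)/840 + 13*log(3/2)/120 + 43*log(13/2)/840 + 89*sqrt(5)*atan(sqrt(5)/2)/840 + 15*log(245/4)/112.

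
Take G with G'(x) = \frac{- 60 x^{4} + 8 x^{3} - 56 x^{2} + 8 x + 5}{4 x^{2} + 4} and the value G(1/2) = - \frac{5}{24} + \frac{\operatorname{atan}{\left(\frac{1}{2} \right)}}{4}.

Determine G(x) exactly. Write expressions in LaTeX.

For G(x) to be correct, d/dx[G] must agree with the stated G'(x) identically.
A general antiderivative is - 5 x^{3} + x^{2} + x + \frac{\operatorname{atan}{\left(x \right)}}{4} - \frac{4}{3} + C.
The condition gives C = - \frac{5}{24} + \frac{\operatorname{atan}{\left(\frac{1}{2} \right)}}{4} - (- \frac{29}{24} + \frac{\operatorname{atan}{\left(\frac{1}{2} \right)}}{4}) = 1.
So G(x) = - \frac{60 x^{3} - 12 x^{2} - 12 x - 3 \operatorname{atan}{\left(x \right)} + 4}{12}.
Check: d/dx[- \frac{60 x^{3} - 12 x^{2} - 12 x - 3 \operatorname{atan}{\left(x \right)} + 4}{12}] = \frac{- 60 x^{4} + 8 x^{3} - 56 x^{2} + 8 x + 5}{4 x^{2} + 4} = G'(x).

G(x) = - \frac{60 x^{3} - 12 x^{2} - 12 x - 3 \operatorname{atan}{\left(x \right)} + 4}{12}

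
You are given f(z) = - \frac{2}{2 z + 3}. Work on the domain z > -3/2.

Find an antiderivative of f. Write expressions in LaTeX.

Whatever form F(z) takes, F'(z) = f(z) is non-negotiable.
Check: d/dz[- \log{\left(z + \frac{3}{2} \right)}] = - \frac{2}{2 z + 3} = f(z).

An antiderivative is F(z) = - \log{\left(z + \frac{3}{2} \right)}.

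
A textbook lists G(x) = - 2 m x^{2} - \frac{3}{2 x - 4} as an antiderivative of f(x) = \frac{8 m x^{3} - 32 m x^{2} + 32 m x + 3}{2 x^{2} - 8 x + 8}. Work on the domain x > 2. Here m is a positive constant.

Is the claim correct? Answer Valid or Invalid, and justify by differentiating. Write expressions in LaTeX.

d/dx[G] = \frac{- 8 m x^{3} + 32 m x^{2} - 32 m x + 3}{2 x^{2} - 8 x + 8}
d/dx[G] - f(x) = - 8 m x != 0.

Invalid: d/dx[G] - f = - 8 m x, which is not 0.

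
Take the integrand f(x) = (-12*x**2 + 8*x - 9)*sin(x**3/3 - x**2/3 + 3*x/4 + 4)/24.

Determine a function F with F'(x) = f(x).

The substitution u = x**3/3 - x**2/3 + 3*x/4 + 4 works: f is exactly (dF/du)*(du/dx) for that inner function.
Check: d/dx[cos(x**3/3 - x**2/3 + 3*x/4 + 4)/2] = -x**2*sin(x**3/3 - x**2/3 + 3*x/4 + 4)/2 + x*sin(x**3/3 - x**2/3 + 3*x/4 + 4)/3 - 3*sin(x**3/3 - x**2/3 + 3*x/4 + 4)/8, which equals f(x).

An antiderivative is F(x) = cos(x**3/3 - x**2/3 + 3*x/4 + 4)/2.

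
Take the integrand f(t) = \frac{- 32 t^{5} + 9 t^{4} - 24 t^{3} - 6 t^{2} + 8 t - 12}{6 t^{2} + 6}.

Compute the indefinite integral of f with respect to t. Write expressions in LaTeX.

F(t) = \frac{- 8 t^{4} + 3 t^{3} + 4 t^{2} - 15 t + 3 \operatorname{atan}{\left(t \right)} + 4}{6} + C

A candidate is checked by its d/dt: the result must match f(t).
Check: d/dt[\frac{- 8 t^{4} + 3 t^{3} + 4 t^{2} - 15 t + 3 \operatorname{atan}{\left(t \right)} + 4}{6}] = \frac{- 32 t^{5} + 9 t^{4} - 24 t^{3} - 6 t^{2} + 8 t - 12}{6 t^{2} + 6} = f(t).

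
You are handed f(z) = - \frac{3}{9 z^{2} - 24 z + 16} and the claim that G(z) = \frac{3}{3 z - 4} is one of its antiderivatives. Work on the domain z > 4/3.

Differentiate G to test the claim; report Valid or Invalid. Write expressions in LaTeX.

d/dz[G] = - \frac{9}{9 z^{2} - 24 z + 16}
d/dz[G] - f(z) = - \frac{6}{9 z^{2} - 24 z + 16} != 0.

Invalid: d/dz[G] - f = - \frac{6}{9 z^{2} - 24 z + 16}, which is not 0.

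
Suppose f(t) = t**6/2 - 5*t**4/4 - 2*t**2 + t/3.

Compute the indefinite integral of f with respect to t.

The integrand splits into summands that can be handled one at a time.
Check: d/dt[t**7/14 - t**5/4 - 2*t**3/3 + t**2/6] = t**6/2 - 5*t**4/4 - 2*t**2 + t/3 = f(t).

F(t) = t**7/14 - t**5/4 - 2*t**3/3 + t**2/6 + C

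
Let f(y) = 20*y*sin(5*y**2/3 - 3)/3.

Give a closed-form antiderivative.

f matches the chain-rule pattern g'(h)*h' with inner function h(y) = 5*y**2/3 - 3; substituting u = h(y) collapses the integral.
Check: d/dy[-2*cos(5*y**2/3 - 3)] = 20*y*sin(5*y**2/3 - 3)/3 = f(y).

An antiderivative is F(y) = -2*cos(5*y**2/3 - 3).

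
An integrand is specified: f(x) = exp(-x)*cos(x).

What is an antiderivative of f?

Whatever form F(x) takes, F'(x) = f(x) is non-negotiable.
Check: d/dx[(sin(x) - cos(x))*exp(-x)/2] = exp(-x)*cos(x) = f(x).

An antiderivative is F(x) = (sin(x) - cos(x))*exp(-x)/2.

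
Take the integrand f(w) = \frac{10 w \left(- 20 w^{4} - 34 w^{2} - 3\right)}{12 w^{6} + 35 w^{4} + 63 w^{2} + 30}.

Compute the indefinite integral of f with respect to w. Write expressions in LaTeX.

Any candidate F(w) must reproduce f(w) exactly when differentiated.
Check: d/dw[\frac{5 \log{\left(2 w^{2} + \frac{4}{3} \right)}}{3} - 5 \log{\left(\frac{2 w^{4}}{3} + \frac{3 w^{2}}{2} + \frac{5}{2} \right)}] = \frac{- 200 w^{5} - 340 w^{3} - 30 w}{12 w^{6} + 35 w^{4} + 63 w^{2} + 30}, which equals f(w).

F(w) = \frac{5 \log{\left(2 w^{2} + \frac{4}{3} \right)}}{3} - 5 \log{\left(\frac{2 w^{4}}{3} + \frac{3 w^{2}}{2} + \frac{5}{2} \right)} + C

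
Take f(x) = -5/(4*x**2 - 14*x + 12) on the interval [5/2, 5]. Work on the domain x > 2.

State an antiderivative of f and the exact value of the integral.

Antiderivative: F(x) = -5*log(x - 2)/2 + 5*log(x - 3/2)/2; value = -5*log(3)/2 - 5*log(2)/2 + 5*log(7/2)/2

Factor the denominator (2*(x - 2)*(2*x - 3)) and decompose: f = 5/(2*x - 3) - 5/(2*(x - 2)); each piece integrates to a log, atan, or power term.
F(x) = -5*log(x - 2)/2 + 5*log(x - 3/2)/2 is an antiderivative of f.
Check: d/dx[-5*log(x - 2)/2 + 5*log(x - 3/2)/2] = -5/(4*x**2 - 14*x + 12) = f(x).
F(5) = -5*log(3)/2 + 5*log(7/2)/2; F(5/2) = 5*log(2)/2.
Integral = F(5) - F(5/2) = -5*log(3)/2 - 5*log(2)/2 + 5*log(7/2)/2.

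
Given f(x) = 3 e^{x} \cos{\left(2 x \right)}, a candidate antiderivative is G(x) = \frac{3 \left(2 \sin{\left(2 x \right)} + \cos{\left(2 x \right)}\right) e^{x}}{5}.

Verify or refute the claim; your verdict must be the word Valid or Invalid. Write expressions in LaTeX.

Valid. The derivative of G reproduces f.

d/dx[G] = 3 e^{x} \cos{\left(2 x \right)}
This equals f(x) exactly, so the claim holds.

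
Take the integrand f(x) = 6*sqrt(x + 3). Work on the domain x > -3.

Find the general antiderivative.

Whatever form F(x) takes, F'(x) = f(x) is non-negotiable.
Check: d/dx[4*(x + 3)**(3/2)] = 6*sqrt(x + 3) = f(x).

F(x) = 4*(x + 3)**(3/2) + C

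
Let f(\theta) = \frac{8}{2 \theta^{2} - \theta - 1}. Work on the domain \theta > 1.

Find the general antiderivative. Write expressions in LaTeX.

Factor the denominator (\left(\theta - 1\right) \left(2 \theta + 1\right)) and decompose: f = - \frac{16}{3 \left(2 \theta + 1\right)} + \frac{8}{3 \left(\theta - 1\right)}; each piece integrates to a log, atan, or power term.
Check: d/d\theta[- \frac{8 \left(- \log{\left(\theta - 1 \right)} + \log{\left(\theta + \frac{1}{2} \right)}\right)}{3}] = \frac{8}{2 \theta^{2} - \theta - 1} = f(\theta).

F(\theta) = - \frac{8 \left(- \log{\left(\theta - 1 \right)} + \log{\left(\theta + \frac{1}{2} \right)}\right)}{3} + C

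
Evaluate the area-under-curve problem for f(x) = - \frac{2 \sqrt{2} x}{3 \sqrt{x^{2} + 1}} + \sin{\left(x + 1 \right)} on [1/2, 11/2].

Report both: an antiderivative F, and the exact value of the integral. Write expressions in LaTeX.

Integrate term by term and add the pieces.
F(x) = \frac{- 2 \sqrt{2} \sqrt{x^{2} + 1} - 3 \cos{\left(x + 1 \right)}}{3} is an antiderivative of f.
Check: d/dx[\frac{- 2 \sqrt{2} \sqrt{x^{2} + 1} - 3 \cos{\left(x + 1 \right)}}{3}] = \frac{- 2 \sqrt{2} x + 3 \sqrt{x^{2} + 1} \sin{\left(x + 1 \right)}}{3 \sqrt{x^{2} + 1}}, which equals f(x).
F(11/2) = - \frac{5 \sqrt{10}}{3} - \cos{\left(\frac{13}{2} \right)}; F(1/2) = - \frac{\sqrt{10}}{3} - \cos{\left(\frac{3}{2} \right)}.
Integral = F(11/2) - F(1/2) = - \frac{4 \sqrt{10}}{3} - \cos{\left(\frac{13}{2} \right)} + \cos{\left(\frac{3}{2} \right)}.

Antiderivative: F(x) = \frac{- 2 \sqrt{2} \sqrt{x^{2} + 1} - 3 \cos{\left(x + 1 \right)}}{3}; value = - \frac{4 \sqrt{10}}{3} - \cos{\left(\frac{13}{2} \right)} + \cos{\left(\frac{3}{2} \right)}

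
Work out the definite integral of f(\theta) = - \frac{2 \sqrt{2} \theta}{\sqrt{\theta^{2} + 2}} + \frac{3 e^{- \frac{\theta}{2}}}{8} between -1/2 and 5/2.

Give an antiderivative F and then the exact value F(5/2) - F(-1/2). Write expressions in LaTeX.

Antiderivative: F(\theta) = \frac{\left(- 8 \sqrt{2} \sqrt{\theta^{2} + 2} e^{\frac{\theta}{2}} - 3\right) e^{- \frac{\theta}{2}}}{4}; value = - \sqrt{66} - \frac{3}{4 e^{\frac{5}{4}}} + \frac{3 e^{\frac{1}{4}}}{4} + 3 \sqrt{2}

The integrand splits into summands that can be handled one at a time.
F(\theta) = \frac{\left(- 8 \sqrt{2} \sqrt{\theta^{2} + 2} e^{\frac{\theta}{2}} - 3\right) e^{- \frac{\theta}{2}}}{4} is an antiderivative of f.
Check: d/d\theta[\frac{\left(- 8 \sqrt{2} \sqrt{\theta^{2} + 2} e^{\frac{\theta}{2}} - 3\right) e^{- \frac{\theta}{2}}}{4}] = \frac{\left(- 16 \sqrt{2} \theta e^{\frac{\theta}{2}} + 3 \sqrt{\theta^{2} + 2}\right) e^{- \frac{\theta}{2}}}{8 \sqrt{\theta^{2} + 2}}, which equals f(\theta).
F(5/2) = - \sqrt{66} - \frac{3}{4 e^{\frac{5}{4}}}; F(-1/2) = - 3 \sqrt{2} - \frac{3 e^{\frac{1}{4}}}{4}.
Integral = F(5/2) - F(-1/2) = - \sqrt{66} - \frac{3}{4 e^{\frac{5}{4}}} + \frac{3 e^{\frac{1}{4}}}{4} + 3 \sqrt{2}.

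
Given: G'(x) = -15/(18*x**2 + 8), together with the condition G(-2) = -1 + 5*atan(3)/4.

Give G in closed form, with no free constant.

The proposed G(x) is checked by its d/dx: the result must match the given G'(x).
A general antiderivative is -5*atan(3*x/2)/4 + C.
The condition gives C = -1 + 5*atan(3)/4 - (5*atan(3)/4) = -1.
So G(x) = -5*atan(3*x/2)/4 - 1.
Check: d/dx[-5*atan(3*x/2)/4 - 1] = -15/(18*x**2 + 8) = G'(x).

G(x) = -5*atan(3*x/2)/4 - 1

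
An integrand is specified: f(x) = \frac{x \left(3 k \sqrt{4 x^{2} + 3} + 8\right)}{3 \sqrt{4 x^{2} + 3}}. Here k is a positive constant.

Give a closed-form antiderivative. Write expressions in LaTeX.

An antiderivative is F(x) = \frac{3 k x^{2} + 4 \sqrt{4 x^{2} + 3}}{6}.

A first test for any F(x): its x-derivative must equal f(x) identically.
Check: d/dx[\frac{3 k x^{2} + 4 \sqrt{4 x^{2} + 3}}{6}] = \frac{3 k x \sqrt{4 x^{2} + 3} + 8 x}{3 \sqrt{4 x^{2} + 3}}, which equals f(x).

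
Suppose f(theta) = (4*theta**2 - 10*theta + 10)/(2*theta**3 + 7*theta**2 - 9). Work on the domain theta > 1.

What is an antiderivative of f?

Factor the denominator ((theta - 1)*(theta + 3)*(2*theta + 3)) and decompose: f = -136/(15*(2*theta + 3)) + 19/(3*(theta + 3)) + 1/(5*(theta - 1)); each piece integrates to a log, atan, or power term.
Check: d/dtheta[log(theta - 1)/5 - 68*log(theta + 3/2)/15 + 19*log(theta + 3)/3] = (4*theta**2 - 10*theta + 10)/(2*theta**3 + 7*theta**2 - 9) = f(theta).

An antiderivative is F(theta) = log(theta - 1)/5 - 68*log(theta + 3/2)/15 + 19*log(theta + 3)/3.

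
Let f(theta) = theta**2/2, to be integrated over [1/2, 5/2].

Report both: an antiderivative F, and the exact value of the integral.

For F(theta) to be correct the identity F'(theta) - f(theta) = 0 must hold.
F(theta) = theta**3/6 is an antiderivative of f.
Check: d/dtheta[theta**3/6] = theta**2/2 = f(theta).
F(5/2) = 125/48; F(1/2) = 1/48.
Integral = F(5/2) - F(1/2) = 31/12.

Antiderivative: F(theta) = theta**3/6; value = 31/12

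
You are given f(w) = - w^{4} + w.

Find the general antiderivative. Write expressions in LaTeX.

F(w) = - \frac{w^{5}}{5} + \frac{w^{2}}{2} + C

The integrand splits into summands that can be handled one at a time.
Check: d/dw[- \frac{w^{5}}{5} + \frac{w^{2}}{2}] = - w^{4} + w = f(w).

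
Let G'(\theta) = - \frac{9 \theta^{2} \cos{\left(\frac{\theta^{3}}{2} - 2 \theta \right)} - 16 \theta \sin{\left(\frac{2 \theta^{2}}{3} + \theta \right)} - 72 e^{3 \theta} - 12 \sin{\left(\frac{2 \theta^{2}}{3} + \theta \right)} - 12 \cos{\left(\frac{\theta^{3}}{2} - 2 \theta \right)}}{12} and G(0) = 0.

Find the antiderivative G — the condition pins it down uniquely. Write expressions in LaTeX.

G(\theta) = 2 e^{3 \theta} - \frac{\sin{\left(\frac{\theta^{3}}{2} - 2 \theta \right)}}{2} - \cos{\left(\frac{2 \theta^{2}}{3} + \theta \right)} - 1

The proposed G(\theta) is checked by its d/d\theta: the result must match the given G'(\theta).
A general antiderivative is 2 e^{3 \theta} - \frac{\sin{\left(\frac{\theta^{3}}{2} - 2 \theta \right)}}{2} - \cos{\left(\frac{2 \theta^{2}}{3} + \theta \right)} + C.
The condition gives C = 0 - (1) = -1.
So G(\theta) = 2 e^{3 \theta} - \frac{\sin{\left(\frac{\theta^{3}}{2} - 2 \theta \right)}}{2} - \cos{\left(\frac{2 \theta^{2}}{3} + \theta \right)} - 1.
Check: d/d\theta[2 e^{3 \theta} - \frac{\sin{\left(\frac{\theta^{3}}{2} - 2 \theta \right)}}{2} - \cos{\left(\frac{2 \theta^{2}}{3} + \theta \right)} - 1] = - \frac{3 \theta^{2} \cos{\left(\frac{\theta^{3}}{2} - 2 \theta \right)}}{4} + \frac{4 \theta \sin{\left(\frac{2 \theta^{2}}{3} + \theta \right)}}{3} + 6 e^{3 \theta} + \sin{\left(\frac{2 \theta^{2}}{3} + \theta \right)} + \cos{\left(\frac{\theta^{3}}{2} - 2 \theta \right)}, which equals G'(\theta).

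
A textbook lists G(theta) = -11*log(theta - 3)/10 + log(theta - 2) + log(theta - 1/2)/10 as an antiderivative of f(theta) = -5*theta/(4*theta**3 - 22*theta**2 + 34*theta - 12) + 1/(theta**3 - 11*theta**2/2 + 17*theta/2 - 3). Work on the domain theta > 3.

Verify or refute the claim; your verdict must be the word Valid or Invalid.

Valid. The derivative of G reproduces f.

d/dtheta[G] = (4 - 5*theta)/(4*theta**3 - 22*theta**2 + 34*theta - 12)
This equals f(theta) exactly, so the claim holds.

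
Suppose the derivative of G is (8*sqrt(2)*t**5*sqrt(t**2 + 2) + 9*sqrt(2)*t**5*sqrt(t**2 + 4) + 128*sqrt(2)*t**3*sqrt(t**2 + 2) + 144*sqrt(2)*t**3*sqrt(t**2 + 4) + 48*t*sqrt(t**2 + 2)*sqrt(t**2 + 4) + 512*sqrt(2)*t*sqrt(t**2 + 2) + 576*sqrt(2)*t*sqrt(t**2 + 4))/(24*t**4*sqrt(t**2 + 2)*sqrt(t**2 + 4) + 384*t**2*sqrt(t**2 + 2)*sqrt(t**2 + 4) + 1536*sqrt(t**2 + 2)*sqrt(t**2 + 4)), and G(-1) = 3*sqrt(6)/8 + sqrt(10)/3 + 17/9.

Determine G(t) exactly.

G(t) = (9*sqrt(2)*t**2*sqrt(t**2 + 2) + 8*sqrt(2)*t**2*sqrt(t**2 + 4) + 48*t**2 + 72*sqrt(2)*sqrt(t**2 + 2) + 64*sqrt(2)*sqrt(t**2 + 4) + 360)/(24*(t**2 + 8))

Recover the given G'(t) by differentiating a candidate G(t); any mismatch rules it out.
A general antiderivative is 3*sqrt(t**2/2 + 1)/4 + 2*sqrt(t**2/2 + 2)/3 - 1/(2*(t**2/2 + 4)) + C.
The condition gives C = 3*sqrt(6)/8 + sqrt(10)/3 + 17/9 - (-1/9 + 3*sqrt(6)/8 + sqrt(10)/3) = 2.
So G(t) = (9*sqrt(2)*t**2*sqrt(t**2 + 2) + 8*sqrt(2)*t**2*sqrt(t**2 + 4) + 48*t**2 + 72*sqrt(2)*sqrt(t**2 + 2) + 64*sqrt(2)*sqrt(t**2 + 4) + 360)/(24*(t**2 + 8)).
Check: d/dt[(9*sqrt(2)*t**2*sqrt(t**2 + 2) + 8*sqrt(2)*t**2*sqrt(t**2 + 4) + 48*t**2 + 72*sqrt(2)*sqrt(t**2 + 2) + 64*sqrt(2)*sqrt(t**2 + 4) + 360)/(24*(t**2 + 8))] = (8*sqrt(2)*t**5*sqrt(t**2 + 2) + 9*sqrt(2)*t**5*sqrt(t**2 + 4) + 128*sqrt(2)*t**3*sqrt(t**2 + 2) + 144*sqrt(2)*t**3*sqrt(t**2 + 4) + 48*t*sqrt(t**2 + 2)*sqrt(t**2 + 4) + 512*sqrt(2)*t*sqrt(t**2 + 2) + 576*sqrt(2)*t*sqrt(t**2 + 4))/(24*t**4*sqrt(t**2 + 2)*sqrt(t**2 + 4) + 384*t**2*sqrt(t**2 + 2)*sqrt(t**2 + 4) + 1536*sqrt(t**2 + 2)*sqrt(t**2 + 4)) = G'(t).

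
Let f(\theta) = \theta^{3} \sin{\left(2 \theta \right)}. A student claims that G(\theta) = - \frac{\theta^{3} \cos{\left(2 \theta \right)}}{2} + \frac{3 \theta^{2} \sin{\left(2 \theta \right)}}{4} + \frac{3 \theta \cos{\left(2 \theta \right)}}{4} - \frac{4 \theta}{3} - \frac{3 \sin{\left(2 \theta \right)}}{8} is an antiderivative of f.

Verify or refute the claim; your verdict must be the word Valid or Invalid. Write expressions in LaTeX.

d/d\theta[G] = \theta^{3} \sin{\left(2 \theta \right)} - \frac{4}{3}
d/d\theta[G] - f(\theta) = - \frac{4}{3} != 0.

Invalid: d/d\theta[G] - f = - \frac{4}{3}, which is not 0.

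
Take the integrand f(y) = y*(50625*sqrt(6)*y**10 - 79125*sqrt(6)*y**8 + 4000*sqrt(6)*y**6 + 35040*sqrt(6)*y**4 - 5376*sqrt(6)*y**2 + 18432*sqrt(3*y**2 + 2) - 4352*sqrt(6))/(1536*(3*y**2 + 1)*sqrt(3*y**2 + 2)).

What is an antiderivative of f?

An antiderivative is F(y) = (sqrt(6)*(4 - 5*y**2)**4*sqrt(3*y**2 + 2) + 3072*log(4*y**2 + 4/3))/1536.

An antiderivative F(y) passes only if d/dy[F] lands on f(y) exactly.
Check: d/dy[(sqrt(6)*(4 - 5*y**2)**4*sqrt(3*y**2 + 2) + 3072*log(4*y**2 + 4/3))/1536] = (50625*sqrt(6)*y**11 - 79125*sqrt(6)*y**9 + 4000*sqrt(6)*y**7 + 35040*sqrt(6)*y**5 - 5376*sqrt(6)*y**3 + 18432*y*sqrt(3*y**2 + 2) - 4352*sqrt(6)*y)/(4608*y**2*sqrt(3*y**2 + 2) + 1536*sqrt(3*y**2 + 2)), which equals f(y).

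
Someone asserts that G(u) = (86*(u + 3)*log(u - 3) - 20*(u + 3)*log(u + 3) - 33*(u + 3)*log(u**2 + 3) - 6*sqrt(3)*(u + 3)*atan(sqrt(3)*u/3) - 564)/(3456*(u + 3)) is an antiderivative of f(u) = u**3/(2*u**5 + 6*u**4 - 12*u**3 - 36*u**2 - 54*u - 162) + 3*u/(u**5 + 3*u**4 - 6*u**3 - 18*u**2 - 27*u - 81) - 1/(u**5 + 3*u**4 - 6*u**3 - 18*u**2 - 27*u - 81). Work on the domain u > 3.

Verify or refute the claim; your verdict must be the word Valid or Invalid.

d/du[G] = (u**3 + 6*u - 2)/(4*u**5 + 12*u**4 - 24*u**3 - 72*u**2 - 108*u - 324)
d/du[G] - f(u) = (-u**3 - 6*u + 2)/(4*u**5 + 12*u**4 - 24*u**3 - 72*u**2 - 108*u - 324) != 0.

Invalid: d/du[G] - f = (-u**3 - 6*u + 2)/(4*u**5 + 12*u**4 - 24*u**3 - 72*u**2 - 108*u - 324), which is not 0.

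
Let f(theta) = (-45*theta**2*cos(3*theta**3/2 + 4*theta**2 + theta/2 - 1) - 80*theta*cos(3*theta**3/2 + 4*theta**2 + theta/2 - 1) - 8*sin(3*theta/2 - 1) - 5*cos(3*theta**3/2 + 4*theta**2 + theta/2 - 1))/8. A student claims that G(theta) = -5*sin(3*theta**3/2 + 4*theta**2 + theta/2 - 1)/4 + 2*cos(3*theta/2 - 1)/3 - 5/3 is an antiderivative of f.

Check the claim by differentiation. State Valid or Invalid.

Valid - the claim checks out under differentiation.

d/dtheta[G] = -45*theta**2*cos(3*theta**3/2 + 4*theta**2 + theta/2 - 1)/8 - 10*theta*cos(3*theta**3/2 + 4*theta**2 + theta/2 - 1) - sin(3*theta/2 - 1) - 5*cos(3*theta**3/2 + 4*theta**2 + theta/2 - 1)/8
This equals f(theta) exactly, so the claim holds.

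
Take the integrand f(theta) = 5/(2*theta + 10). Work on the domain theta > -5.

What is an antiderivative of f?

Recover f(theta) by differentiating a candidate F(theta); any mismatch rules it out.
Check: d/dtheta[5*log(theta + 5)/2] = 5/(2*theta + 10) = f(theta).

An antiderivative is F(theta) = 5*log(theta + 5)/2.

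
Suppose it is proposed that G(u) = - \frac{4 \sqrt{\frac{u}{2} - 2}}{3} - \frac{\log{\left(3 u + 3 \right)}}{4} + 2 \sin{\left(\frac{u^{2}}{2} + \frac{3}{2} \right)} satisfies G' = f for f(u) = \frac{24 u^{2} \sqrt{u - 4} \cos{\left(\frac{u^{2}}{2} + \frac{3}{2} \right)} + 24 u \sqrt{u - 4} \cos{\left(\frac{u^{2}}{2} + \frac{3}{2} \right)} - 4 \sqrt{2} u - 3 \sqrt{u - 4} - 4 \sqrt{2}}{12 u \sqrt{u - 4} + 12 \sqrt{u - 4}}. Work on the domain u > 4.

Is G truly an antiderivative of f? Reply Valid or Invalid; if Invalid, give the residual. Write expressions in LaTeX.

d/du[G] = \frac{24 u^{2} \sqrt{u - 4} \cos{\left(\frac{u^{2}}{2} + \frac{3}{2} \right)} + 24 u \sqrt{u - 4} \cos{\left(\frac{u^{2}}{2} + \frac{3}{2} \right)} - 4 \sqrt{2} u - 3 \sqrt{u - 4} - 4 \sqrt{2}}{12 u \sqrt{u - 4} + 12 \sqrt{u - 4}}
This equals f(u) exactly, so the claim holds.

Valid - the claim checks out under differentiation.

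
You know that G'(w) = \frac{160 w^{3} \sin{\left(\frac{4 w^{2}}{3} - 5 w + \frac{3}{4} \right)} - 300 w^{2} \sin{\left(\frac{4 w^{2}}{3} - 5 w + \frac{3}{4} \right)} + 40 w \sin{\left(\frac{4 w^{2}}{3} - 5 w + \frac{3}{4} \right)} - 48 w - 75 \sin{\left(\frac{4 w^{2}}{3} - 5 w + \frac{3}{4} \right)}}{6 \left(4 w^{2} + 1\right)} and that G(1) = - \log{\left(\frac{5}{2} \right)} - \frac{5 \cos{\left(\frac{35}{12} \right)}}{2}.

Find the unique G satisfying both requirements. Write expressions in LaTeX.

G(w) = - \log{\left(2 w^{2} + \frac{1}{2} \right)} - \frac{5 \cos{\left(\frac{4 w^{2}}{3} - 5 w + \frac{3}{4} \right)}}{2}

Any candidate G(w) must reproduce the stated G'(w) exactly.
A general antiderivative is - \log{\left(2 w^{2} + \frac{1}{2} \right)} - \frac{5 \cos{\left(\frac{4 w^{2}}{3} - 5 w + \frac{3}{4} \right)}}{2} + C.
The condition gives C = - \log{\left(\frac{5}{2} \right)} - \frac{5 \cos{\left(\frac{35}{12} \right)}}{2} - (- \log{\left(\frac{5}{2} \right)} - \frac{5 \cos{\left(\frac{35}{12} \right)}}{2}) = 0.
So G(w) = - \log{\left(2 w^{2} + \frac{1}{2} \right)} - \frac{5 \cos{\left(\frac{4 w^{2}}{3} - 5 w + \frac{3}{4} \right)}}{2}.
Check: d/dw[- \log{\left(2 w^{2} + \frac{1}{2} \right)} - \frac{5 \cos{\left(\frac{4 w^{2}}{3} - 5 w + \frac{3}{4} \right)}}{2}] = \frac{160 w^{3} \sin{\left(\frac{4 w^{2}}{3} - 5 w + \frac{3}{4} \right)} - 300 w^{2} \sin{\left(\frac{4 w^{2}}{3} - 5 w + \frac{3}{4} \right)} + 40 w \sin{\left(\frac{4 w^{2}}{3} - 5 w + \frac{3}{4} \right)} - 48 w - 75 \sin{\left(\frac{4 w^{2}}{3} - 5 w + \frac{3}{4} \right)}}{24 w^{2} + 6}, which equals G'(w).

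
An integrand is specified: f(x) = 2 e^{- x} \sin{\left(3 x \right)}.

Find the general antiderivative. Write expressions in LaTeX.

For F(x) to be correct the identity F'(x) - f(x) = 0 must hold.
Check: d/dx[- \frac{e^{- x} \sin{\left(3 x \right)}}{5} - \frac{3 e^{- x} \cos{\left(3 x \right)}}{5}] = 2 e^{- x} \sin{\left(3 x \right)} = f(x).

F(x) = - \frac{e^{- x} \sin{\left(3 x \right)}}{5} - \frac{3 e^{- x} \cos{\left(3 x \right)}}{5} + C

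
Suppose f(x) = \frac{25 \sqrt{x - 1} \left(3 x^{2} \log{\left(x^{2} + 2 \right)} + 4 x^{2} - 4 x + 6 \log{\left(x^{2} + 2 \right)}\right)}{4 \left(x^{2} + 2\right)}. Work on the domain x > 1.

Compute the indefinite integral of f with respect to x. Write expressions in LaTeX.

F(x) = \frac{25 \left(x - 1\right)^{\frac{3}{2}} \log{\left(x^{2} + 2 \right)}}{2} + C

f has the shape u'v + uv' for u = \frac{25 \left(x - 1\right)^{\frac{3}{2}}}{2} and v = \log{\left(x^{2} + 2 \right)} — it is the derivative of the product u*v.
Check: d/dx[\frac{25 \left(x - 1\right)^{\frac{3}{2}} \log{\left(x^{2} + 2 \right)}}{2}] = \frac{75 x^{2} \sqrt{x - 1} \log{\left(x^{2} + 2 \right)} + 100 x^{2} \sqrt{x - 1} - 100 x \sqrt{x - 1} + 150 \sqrt{x - 1} \log{\left(x^{2} + 2 \right)}}{4 x^{2} + 8}, which equals f(x).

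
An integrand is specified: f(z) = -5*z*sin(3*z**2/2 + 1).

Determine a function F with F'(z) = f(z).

f matches the chain-rule pattern g'(h)*h' with inner function h(z) = 3*z**2/2 + 1; substituting u = h(z) collapses the integral.
Check: d/dz[5*cos(3*z**2/2 + 1)/3] = -5*z*sin(3*z**2/2 + 1) = f(z).

An antiderivative is F(z) = 5*cos(3*z**2/2 + 1)/3.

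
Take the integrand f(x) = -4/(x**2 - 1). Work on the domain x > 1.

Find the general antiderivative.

F(x) = 2*(-log(x - 1) + log(x + 1)) + C

The denominator factors as (x - 1)*(x + 1); partial fractions split f into directly integrable pieces: 2/(x + 1) - 2/(x - 1).
Check: d/dx[2*(-log(x - 1) + log(x + 1))] = -4/(x**2 - 1) = f(x).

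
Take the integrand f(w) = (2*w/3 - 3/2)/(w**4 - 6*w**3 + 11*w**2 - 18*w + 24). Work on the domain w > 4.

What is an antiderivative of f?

An antiderivative is F(w) = -(-49*log(w - 4) - 19*log(w - 2) + 34*log(w**2 + 3) + 78*sqrt(3)*atan(sqrt(3)*w/3))/1596.

Factor the denominator (6*(w - 4)*(w - 2)*(w**2 + 3)) and decompose: f = -(34*w + 117)/(798*(w**2 + 3)) + 1/(84*(w - 2)) + 7/(228*(w - 4)); each piece integrates to a log, atan, or power term.
Check: d/dw[-(-49*log(w - 4) - 19*log(w - 2) + 34*log(w**2 + 3) + 78*sqrt(3)*atan(sqrt(3)*w/3))/1596] = (4*w - 9)/(6*w**4 - 36*w**3 + 66*w**2 - 108*w + 144), which equals f(w).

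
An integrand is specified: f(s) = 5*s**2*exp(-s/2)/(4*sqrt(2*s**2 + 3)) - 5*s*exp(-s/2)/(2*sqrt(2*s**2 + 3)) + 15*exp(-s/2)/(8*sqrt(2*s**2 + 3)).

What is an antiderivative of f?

An antiderivative is F(s) = -5*sqrt(2*s**2 + 3)*exp(-s/2)/4.

Recognize the product-rule pattern: f = u'v + uv' with u = -5*sqrt(2*s**2 + 3)/4, v = exp(-s/2), so integration by parts undoes it.
Check: d/ds[-5*sqrt(2*s**2 + 3)*exp(-s/2)/4] = (10*s**2 - 20*s + 15)*exp(-s/2)/(8*sqrt(2*s**2 + 3)), which equals f(s).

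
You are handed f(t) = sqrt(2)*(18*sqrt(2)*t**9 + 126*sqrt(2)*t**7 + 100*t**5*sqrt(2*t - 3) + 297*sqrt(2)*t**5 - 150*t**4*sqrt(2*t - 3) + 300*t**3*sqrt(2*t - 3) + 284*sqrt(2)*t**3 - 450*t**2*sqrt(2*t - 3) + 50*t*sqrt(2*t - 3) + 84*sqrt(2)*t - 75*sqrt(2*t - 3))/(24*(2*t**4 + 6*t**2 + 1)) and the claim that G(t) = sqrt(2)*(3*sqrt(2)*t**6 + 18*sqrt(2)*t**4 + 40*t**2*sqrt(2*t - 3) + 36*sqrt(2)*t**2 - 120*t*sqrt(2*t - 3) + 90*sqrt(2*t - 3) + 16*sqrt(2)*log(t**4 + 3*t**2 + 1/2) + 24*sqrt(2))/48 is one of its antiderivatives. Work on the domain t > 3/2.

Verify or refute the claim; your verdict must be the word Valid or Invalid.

Invalid: d/dt[G] - f = (8*t**3 + 12*t)/(6*t**4 + 18*t**2 + 3), which is not 0.

d/dt[G] = (36*t**9*sqrt(2*t - 3) + 252*t**7*sqrt(2*t - 3) + 200*sqrt(2)*t**6 + 594*t**5*sqrt(2*t - 3) - 600*sqrt(2)*t**5 + 1050*sqrt(2)*t**4 + 632*t**3*sqrt(2*t - 3) - 1800*sqrt(2)*t**3 + 1450*sqrt(2)*t**2 + 264*t*sqrt(2*t - 3) - 300*sqrt(2)*t + 225*sqrt(2))/(48*t**4*sqrt(2*t - 3) + 144*t**2*sqrt(2*t - 3) + 24*sqrt(2*t - 3))
d/dt[G] - f(t) = (8*t**3 + 12*t)/(6*t**4 + 18*t**2 + 3) != 0.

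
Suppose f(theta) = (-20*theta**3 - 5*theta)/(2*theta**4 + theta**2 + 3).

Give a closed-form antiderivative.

f matches the chain-rule pattern g'(h)*h' with inner function h(theta) = 2*theta**4 + theta**2 + 3; substituting u = h(theta) collapses the integral.
Check: d/dtheta[-5*log(2*theta**4 + theta**2 + 3)/2] = (-20*theta**3 - 5*theta)/(2*theta**4 + theta**2 + 3) = f(theta).

An antiderivative is F(theta) = -5*log(2*theta**4 + theta**2 + 3)/2.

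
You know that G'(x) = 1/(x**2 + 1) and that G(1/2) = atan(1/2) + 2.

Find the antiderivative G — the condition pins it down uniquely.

G(x) = atan(x) + 2

For G(x) to be correct, d/dx[G] must agree with the stated G'(x) identically.
A general antiderivative is atan(x) + C.
The condition gives C = atan(1/2) + 2 - (atan(1/2)) = 2.
So G(x) = atan(x) + 2.
Check: d/dx[atan(x) + 2] = 1/(x**2 + 1) = G'(x).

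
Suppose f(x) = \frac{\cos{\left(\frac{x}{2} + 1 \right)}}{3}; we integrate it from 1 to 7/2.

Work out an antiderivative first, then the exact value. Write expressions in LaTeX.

Antiderivative: F(x) = \frac{2 \sin{\left(\frac{x}{2} + 1 \right)}}{3}; value = - \frac{2 \sin{\left(\frac{3}{2} \right)}}{3} + \frac{2 \sin{\left(\frac{11}{4} \right)}}{3}

Since d/dx undoes antidifferentiation here, F'(x) = f(x) is required of F(x).
F(x) = \frac{2 \sin{\left(\frac{x}{2} + 1 \right)}}{3} is an antiderivative of f.
Check: d/dx[\frac{2 \sin{\left(\frac{x}{2} + 1 \right)}}{3}] = \frac{\cos{\left(\frac{x}{2} + 1 \right)}}{3} = f(x).
F(7/2) = \frac{2 \sin{\left(\frac{11}{4} \right)}}{3}; F(1) = \frac{2 \sin{\left(\frac{3}{2} \right)}}{3}.
Integral = F(7/2) - F(1) = - \frac{2 \sin{\left(\frac{3}{2} \right)}}{3} + \frac{2 \sin{\left(\frac{11}{4} \right)}}{3}.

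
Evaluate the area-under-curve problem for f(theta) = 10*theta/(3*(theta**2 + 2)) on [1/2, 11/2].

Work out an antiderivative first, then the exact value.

The substitution u = theta**2 + 2 works: f is exactly (dF/du)*(du/dtheta) for that inner function.
F(theta) = 5*log(theta**2 + 2)/3 is an antiderivative of f.
Check: d/dtheta[5*log(theta**2 + 2)/3] = 10*theta/(3*theta**2 + 6), which equals f(theta).
F(11/2) = 5*log(129/4)/3; F(1/2) = 5*log(9/4)/3.
Integral = F(11/2) - F(1/2) = -5*log(9/4)/3 + 5*log(129/4)/3.

Antiderivative: F(theta) = 5*log(theta**2 + 2)/3; value = -5*log(9/4)/3 + 5*log(129/4)/3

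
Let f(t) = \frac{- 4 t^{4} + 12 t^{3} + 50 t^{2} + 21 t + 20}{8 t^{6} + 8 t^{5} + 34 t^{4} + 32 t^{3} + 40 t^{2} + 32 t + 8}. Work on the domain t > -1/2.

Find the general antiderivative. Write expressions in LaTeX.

Whatever form F(t) takes, F'(t) = f(t) is non-negotiable.
Check: d/dt[\frac{4 t^{2} - 6 t - 13}{4 \left(2 t + 1\right) \left(t^{2} + 2\right)}] = \frac{- 4 t^{4} + 12 t^{3} + 50 t^{2} + 21 t + 20}{8 t^{6} + 8 t^{5} + 34 t^{4} + 32 t^{3} + 40 t^{2} + 32 t + 8} = f(t).

F(t) = \frac{4 t^{2} - 6 t - 13}{4 \left(2 t + 1\right) \left(t^{2} + 2\right)} + C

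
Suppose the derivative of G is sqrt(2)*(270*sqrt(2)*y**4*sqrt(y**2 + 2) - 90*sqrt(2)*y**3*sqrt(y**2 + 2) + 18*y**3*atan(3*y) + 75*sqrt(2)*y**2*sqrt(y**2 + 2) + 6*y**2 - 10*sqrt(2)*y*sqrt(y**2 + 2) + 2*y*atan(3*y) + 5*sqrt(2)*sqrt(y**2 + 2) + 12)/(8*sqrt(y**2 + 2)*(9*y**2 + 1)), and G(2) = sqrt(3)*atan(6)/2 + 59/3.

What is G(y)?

A candidate passes only if d/dy[G] lands on the given G'(y) exactly.
A general antiderivative is 5*y**3/2 - 5*y**2/4 + 5*y/4 + sqrt(y**2/2 + 1)*atan(3*y)/2 + 5/3 + C.
The condition gives C = sqrt(3)*atan(6)/2 + 59/3 - (sqrt(3)*atan(6)/2 + 115/6) = 1/2.
So G(y) = sqrt(2)*(30*sqrt(2)*y**3 - 15*sqrt(2)*y**2 + 15*sqrt(2)*y + 6*sqrt(y**2 + 2)*atan(3*y) + 26*sqrt(2))/24.
Check: d/dy[sqrt(2)*(30*sqrt(2)*y**3 - 15*sqrt(2)*y**2 + 15*sqrt(2)*y + 6*sqrt(y**2 + 2)*atan(3*y) + 26*sqrt(2))/24] = (270*y**4*sqrt(y**2 + 2) - 90*y**3*sqrt(y**2 + 2) + 9*sqrt(2)*y**3*atan(3*y) + 75*y**2*sqrt(y**2 + 2) + 3*sqrt(2)*y**2 - 10*y*sqrt(y**2 + 2) + sqrt(2)*y*atan(3*y) + 5*sqrt(y**2 + 2) + 6*sqrt(2))/(36*y**2*sqrt(y**2 + 2) + 4*sqrt(y**2 + 2)), which equals G'(y).

G(y) = sqrt(2)*(30*sqrt(2)*y**3 - 15*sqrt(2)*y**2 + 15*sqrt(2)*y + 6*sqrt(y**2 + 2)*atan(3*y) + 26*sqrt(2))/24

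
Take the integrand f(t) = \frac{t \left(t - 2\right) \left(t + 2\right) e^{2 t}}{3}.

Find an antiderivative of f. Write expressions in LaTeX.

An antiderivative is F(t) = \frac{t^{3} e^{2 t}}{6} - \frac{t^{2} e^{2 t}}{4} - \frac{5 t e^{2 t}}{12} + \frac{5 e^{2 t}}{24}.

f has the shape u'v + uv' for u = \frac{t^{3}}{6} - \frac{t^{2}}{4} - \frac{5 t}{12} + \frac{5}{24} and v = e^{2 t} — it is the derivative of the product u*v.
Check: d/dt[\frac{t^{3} e^{2 t}}{6} - \frac{t^{2} e^{2 t}}{4} - \frac{5 t e^{2 t}}{12} + \frac{5 e^{2 t}}{24}] = \frac{t^{3} e^{2 t}}{3} - \frac{4 t e^{2 t}}{3}, which equals f(t).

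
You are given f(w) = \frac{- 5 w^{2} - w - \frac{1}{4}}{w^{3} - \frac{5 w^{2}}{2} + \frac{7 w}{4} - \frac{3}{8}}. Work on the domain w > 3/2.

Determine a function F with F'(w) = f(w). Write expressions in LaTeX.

An antiderivative is F(w) = - 13 \log{\left(w - \frac{3}{2} \right)} + 8 \log{\left(w - \frac{1}{2} \right)} - \frac{4}{2 w - 1}.

Factor the denominator (\left(2 w - 3\right) \left(2 w - 1\right)^{2}) and decompose: f = \frac{16}{2 w - 1} + \frac{8}{\left(2 w - 1\right)^{2}} - \frac{26}{2 w - 3}; each piece integrates to a log, atan, or power term.
Check: d/dw[- 13 \log{\left(w - \frac{3}{2} \right)} + 8 \log{\left(w - \frac{1}{2} \right)} - \frac{4}{2 w - 1}] = \frac{- 40 w^{2} - 8 w - 2}{8 w^{3} - 20 w^{2} + 14 w - 3}, which equals f(w).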